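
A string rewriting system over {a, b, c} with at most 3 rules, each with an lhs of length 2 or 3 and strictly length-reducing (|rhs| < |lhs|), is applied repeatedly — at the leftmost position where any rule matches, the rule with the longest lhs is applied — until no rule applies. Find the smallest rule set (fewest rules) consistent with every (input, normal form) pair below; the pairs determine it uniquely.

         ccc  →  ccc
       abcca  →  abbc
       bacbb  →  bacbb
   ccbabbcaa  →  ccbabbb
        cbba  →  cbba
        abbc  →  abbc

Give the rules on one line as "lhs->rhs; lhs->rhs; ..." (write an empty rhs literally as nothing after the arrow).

  | ccc
  | abcca => abbc
  | bacbb
  | ccbabbcaa => ccbabbb

caa->b; cca->bc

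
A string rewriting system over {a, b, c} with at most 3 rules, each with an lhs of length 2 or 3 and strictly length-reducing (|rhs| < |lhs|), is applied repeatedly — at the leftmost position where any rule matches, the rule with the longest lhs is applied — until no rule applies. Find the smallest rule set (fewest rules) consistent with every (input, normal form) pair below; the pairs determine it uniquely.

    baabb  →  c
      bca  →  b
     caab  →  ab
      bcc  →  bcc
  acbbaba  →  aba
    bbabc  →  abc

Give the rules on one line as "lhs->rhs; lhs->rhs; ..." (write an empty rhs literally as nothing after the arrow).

  | baabb => cbb => c
  | bca => b
  | caab => ab
  | bcc

baa->c; bb->; ca->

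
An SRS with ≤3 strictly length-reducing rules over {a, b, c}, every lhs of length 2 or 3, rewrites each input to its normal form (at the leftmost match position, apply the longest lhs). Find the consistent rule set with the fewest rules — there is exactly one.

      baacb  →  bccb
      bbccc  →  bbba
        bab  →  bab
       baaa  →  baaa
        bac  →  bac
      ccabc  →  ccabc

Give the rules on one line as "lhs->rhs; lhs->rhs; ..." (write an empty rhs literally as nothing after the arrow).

aac->cc; ccc->ba

  | baacb => bccb
  | bbccc => bbba
  | bab
  | baaa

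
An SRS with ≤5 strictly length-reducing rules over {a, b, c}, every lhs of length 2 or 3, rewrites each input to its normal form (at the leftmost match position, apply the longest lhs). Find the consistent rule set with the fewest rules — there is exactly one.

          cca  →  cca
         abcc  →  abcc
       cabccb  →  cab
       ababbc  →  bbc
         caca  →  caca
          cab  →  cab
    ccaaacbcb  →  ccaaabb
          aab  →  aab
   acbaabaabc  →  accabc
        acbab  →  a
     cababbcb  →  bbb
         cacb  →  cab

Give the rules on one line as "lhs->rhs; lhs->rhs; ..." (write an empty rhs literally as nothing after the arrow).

  | cca
  | abcc
  | cabccb => cab
  | ababbc => bbc

aba->; cb->b; cba->cc; ccb->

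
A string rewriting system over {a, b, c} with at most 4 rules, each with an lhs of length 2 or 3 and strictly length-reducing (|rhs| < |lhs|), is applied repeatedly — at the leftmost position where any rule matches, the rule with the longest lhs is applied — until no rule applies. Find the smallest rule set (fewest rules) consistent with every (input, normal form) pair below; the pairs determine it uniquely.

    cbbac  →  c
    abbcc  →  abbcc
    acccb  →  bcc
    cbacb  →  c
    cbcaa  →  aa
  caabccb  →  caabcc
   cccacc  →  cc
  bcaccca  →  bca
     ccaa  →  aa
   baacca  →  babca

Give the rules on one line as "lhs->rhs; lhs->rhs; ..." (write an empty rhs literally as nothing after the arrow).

  | cbbac => cbac => cac => cb => c
  | abbcc
  | acccb => bccb => bcc
  | cbacb => cacb => cbb => cb => c

ac->b; cb->c; cca->a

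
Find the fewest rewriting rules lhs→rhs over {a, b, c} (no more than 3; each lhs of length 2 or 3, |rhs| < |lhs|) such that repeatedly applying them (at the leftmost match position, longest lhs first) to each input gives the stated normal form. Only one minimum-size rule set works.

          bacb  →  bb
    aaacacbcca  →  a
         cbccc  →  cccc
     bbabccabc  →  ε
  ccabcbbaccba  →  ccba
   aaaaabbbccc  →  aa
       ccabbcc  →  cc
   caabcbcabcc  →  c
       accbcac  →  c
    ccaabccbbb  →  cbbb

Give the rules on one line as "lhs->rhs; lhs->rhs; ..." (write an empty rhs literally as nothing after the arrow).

  | bacb => bb
  | aaacacbcca => aaacbcca => aabcca => aacca => aca => a
  | cbccc => cccc
  | bbabccabc => bbaccabc => bbcabc => bcabc => cabc => cac => ε

ac->; bc->c; cac->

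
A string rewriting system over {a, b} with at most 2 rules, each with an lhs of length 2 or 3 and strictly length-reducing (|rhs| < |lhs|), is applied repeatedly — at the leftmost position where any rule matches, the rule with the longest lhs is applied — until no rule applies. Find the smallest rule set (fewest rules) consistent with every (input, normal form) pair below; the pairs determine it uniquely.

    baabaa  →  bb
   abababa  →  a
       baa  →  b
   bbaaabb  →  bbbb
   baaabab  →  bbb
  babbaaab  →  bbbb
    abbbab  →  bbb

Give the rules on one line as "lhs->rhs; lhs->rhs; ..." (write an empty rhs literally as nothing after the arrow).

ab->; ba->b

  | baabaa => babaa => bbaa => bba => bb
  | abababa => ababa => aba => a
  | baa => ba => b
  | bbaaabb => bbaabb => bbabb => bbbb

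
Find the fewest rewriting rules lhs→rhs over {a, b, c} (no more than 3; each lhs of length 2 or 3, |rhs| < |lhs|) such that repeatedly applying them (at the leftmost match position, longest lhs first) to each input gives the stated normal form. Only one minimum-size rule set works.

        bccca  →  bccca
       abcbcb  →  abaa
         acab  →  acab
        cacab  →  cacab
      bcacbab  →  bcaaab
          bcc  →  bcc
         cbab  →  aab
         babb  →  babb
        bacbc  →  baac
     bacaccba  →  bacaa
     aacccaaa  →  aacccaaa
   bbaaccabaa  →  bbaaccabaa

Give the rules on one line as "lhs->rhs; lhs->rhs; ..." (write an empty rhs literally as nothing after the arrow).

  | bccca
  | abcbcb => abacb => abaa
  | acab
  | cacab

cb->a; ccb->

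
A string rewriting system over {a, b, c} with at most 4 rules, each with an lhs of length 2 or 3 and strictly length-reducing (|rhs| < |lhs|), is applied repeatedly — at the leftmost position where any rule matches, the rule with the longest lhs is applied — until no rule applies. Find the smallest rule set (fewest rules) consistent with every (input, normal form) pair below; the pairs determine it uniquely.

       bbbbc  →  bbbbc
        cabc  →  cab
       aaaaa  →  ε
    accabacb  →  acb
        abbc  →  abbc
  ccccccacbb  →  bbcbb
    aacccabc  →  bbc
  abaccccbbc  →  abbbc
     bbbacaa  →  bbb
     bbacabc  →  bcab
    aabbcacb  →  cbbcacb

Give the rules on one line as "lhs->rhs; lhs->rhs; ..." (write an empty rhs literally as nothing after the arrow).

aa->c; abc->ab; ba->; cc->b

  | bbbbc
  | cabc => cab
  | aaaaa => caaa => cca => ba => ε
  | accabacb => ababacb => abacb => acb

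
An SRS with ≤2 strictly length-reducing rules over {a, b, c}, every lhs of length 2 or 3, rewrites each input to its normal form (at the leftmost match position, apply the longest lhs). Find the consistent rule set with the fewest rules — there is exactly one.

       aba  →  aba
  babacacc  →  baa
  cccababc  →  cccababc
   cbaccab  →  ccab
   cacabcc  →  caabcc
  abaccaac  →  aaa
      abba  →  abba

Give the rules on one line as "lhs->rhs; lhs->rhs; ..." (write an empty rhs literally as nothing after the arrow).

  | aba
  | babacacc => baacc => baac => baa
  | cccababc
  | cbaccab => ccab

ac->a; bac->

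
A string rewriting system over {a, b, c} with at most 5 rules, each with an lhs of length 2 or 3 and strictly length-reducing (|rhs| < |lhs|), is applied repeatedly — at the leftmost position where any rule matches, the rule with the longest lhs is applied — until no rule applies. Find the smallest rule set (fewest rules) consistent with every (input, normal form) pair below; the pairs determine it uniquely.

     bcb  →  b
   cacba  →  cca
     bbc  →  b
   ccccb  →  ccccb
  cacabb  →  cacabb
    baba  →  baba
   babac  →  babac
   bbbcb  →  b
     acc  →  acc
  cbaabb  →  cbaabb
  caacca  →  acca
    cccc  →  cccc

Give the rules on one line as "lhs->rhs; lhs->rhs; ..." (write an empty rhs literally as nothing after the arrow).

acb->c; bbb->b; bc->; caa->a

  | bcb => b
  | cacba => cca
  | bbc => b
  | ccccb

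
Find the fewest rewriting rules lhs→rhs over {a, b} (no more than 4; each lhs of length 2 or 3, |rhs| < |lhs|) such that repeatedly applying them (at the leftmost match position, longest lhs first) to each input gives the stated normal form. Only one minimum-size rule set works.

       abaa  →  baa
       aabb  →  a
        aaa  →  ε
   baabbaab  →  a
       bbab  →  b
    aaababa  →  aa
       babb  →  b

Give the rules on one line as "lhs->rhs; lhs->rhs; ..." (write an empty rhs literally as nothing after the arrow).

aaa->; ab->b; bb->a

  | abaa => baa
  | aabb => abb => bb => a
  | aaa => ε
  | baabbaab => babbaab => bbbaab => abaab => baab => bab => bb => a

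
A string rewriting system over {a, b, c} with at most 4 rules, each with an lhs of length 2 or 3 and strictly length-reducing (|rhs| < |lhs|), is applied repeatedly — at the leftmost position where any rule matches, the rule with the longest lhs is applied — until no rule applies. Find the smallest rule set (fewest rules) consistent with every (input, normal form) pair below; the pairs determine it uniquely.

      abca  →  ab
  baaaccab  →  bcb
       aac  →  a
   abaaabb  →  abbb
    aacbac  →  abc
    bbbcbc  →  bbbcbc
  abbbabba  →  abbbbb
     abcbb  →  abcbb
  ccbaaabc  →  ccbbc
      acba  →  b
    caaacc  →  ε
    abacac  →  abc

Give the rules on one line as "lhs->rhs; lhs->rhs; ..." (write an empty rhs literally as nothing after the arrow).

ac->; ba->b; ca->

  | abca => ab
  | baaaccab => baaccab => baccab => bccab => bcb
  | aac => a
  | abaaabb => abaabb => ababb => abbb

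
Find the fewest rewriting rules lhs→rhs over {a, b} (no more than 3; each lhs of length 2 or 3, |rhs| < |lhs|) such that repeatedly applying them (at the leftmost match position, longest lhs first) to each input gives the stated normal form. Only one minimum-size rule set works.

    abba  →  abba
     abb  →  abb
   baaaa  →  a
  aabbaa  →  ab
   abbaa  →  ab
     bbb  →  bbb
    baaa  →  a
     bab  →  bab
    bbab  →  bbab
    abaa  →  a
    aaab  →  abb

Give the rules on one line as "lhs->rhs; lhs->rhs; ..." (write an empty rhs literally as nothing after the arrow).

aa->a; aaa->ab; baa->

  | abba
  | abb
  | baaaa => aa => a
  | aabbaa => abbaa => ab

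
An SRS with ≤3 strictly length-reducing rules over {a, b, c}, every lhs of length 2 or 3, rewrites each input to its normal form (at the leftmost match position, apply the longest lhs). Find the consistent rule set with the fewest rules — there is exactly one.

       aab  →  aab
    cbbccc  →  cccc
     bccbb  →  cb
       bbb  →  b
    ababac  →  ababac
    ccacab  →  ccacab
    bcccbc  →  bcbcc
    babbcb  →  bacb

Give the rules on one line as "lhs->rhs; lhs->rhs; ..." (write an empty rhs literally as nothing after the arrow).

  | aab
  | cbbccc => cccc
  | bccbb => bbcb => cb
  | bbb => b

bb->; ccb->bc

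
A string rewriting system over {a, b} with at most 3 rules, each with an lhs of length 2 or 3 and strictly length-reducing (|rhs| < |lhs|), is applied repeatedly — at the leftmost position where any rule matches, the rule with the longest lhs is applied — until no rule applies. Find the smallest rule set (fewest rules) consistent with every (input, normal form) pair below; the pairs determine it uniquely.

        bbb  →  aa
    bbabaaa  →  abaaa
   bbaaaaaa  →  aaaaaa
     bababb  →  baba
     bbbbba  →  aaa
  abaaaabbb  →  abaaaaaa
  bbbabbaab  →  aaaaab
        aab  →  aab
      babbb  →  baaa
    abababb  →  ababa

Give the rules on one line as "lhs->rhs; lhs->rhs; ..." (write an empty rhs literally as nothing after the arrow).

bb->; bbb->aa

  | bbb => aa
  | bbabaaa => abaaa
  | bbaaaaaa => aaaaaa
  | bababb => baba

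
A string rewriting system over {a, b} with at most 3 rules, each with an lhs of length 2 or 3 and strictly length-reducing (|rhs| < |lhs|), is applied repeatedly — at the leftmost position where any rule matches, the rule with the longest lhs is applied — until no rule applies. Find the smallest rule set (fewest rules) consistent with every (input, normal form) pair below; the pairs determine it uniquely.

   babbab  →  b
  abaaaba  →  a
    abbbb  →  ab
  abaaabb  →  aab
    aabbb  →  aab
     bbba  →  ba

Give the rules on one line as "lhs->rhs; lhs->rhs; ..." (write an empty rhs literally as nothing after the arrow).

aba->; bb->b

  | babbab => babab => bb => b
  | abaaaba => aaba => a
  | abbbb => abbb => abb => ab
  | abaaabb => aabb => aab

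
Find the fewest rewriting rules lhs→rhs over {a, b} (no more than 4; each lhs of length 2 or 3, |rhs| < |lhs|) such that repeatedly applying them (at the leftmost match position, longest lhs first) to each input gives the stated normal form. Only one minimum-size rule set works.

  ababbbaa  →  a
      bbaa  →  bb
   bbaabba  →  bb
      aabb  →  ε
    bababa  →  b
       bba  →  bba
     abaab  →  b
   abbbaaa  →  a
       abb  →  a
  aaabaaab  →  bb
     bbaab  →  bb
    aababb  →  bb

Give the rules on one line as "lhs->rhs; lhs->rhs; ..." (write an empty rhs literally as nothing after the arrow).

aa->; aaa->; aab->aa; ab->a

  | ababbbaa => aabbbaa => aabbaa => aabaa => aaaa => a
  | bbaa => bb
  | bbaabba => bbaaba => bbaaa => bb
  | aabb => aab => aa => ε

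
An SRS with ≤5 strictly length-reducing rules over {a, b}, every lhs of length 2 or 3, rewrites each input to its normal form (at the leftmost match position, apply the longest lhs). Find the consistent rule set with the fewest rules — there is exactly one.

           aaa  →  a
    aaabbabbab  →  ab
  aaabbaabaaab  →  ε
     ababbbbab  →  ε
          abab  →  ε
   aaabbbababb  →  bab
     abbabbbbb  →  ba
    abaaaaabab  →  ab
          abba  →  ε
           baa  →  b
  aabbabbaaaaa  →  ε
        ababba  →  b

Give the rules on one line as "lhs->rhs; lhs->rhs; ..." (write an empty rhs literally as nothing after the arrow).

  | aaa => a
  | aaabbabbab => abbabbab => aabbab => bbab => ab
  | aaabbaabaaab => abbaabaaab => aaabaaab => abaaab => baab => bb => ε
  | ababbbbab => bbbbbab => babbab => baab => bb => ε

aa->; aba->b; bb->; bbb->ba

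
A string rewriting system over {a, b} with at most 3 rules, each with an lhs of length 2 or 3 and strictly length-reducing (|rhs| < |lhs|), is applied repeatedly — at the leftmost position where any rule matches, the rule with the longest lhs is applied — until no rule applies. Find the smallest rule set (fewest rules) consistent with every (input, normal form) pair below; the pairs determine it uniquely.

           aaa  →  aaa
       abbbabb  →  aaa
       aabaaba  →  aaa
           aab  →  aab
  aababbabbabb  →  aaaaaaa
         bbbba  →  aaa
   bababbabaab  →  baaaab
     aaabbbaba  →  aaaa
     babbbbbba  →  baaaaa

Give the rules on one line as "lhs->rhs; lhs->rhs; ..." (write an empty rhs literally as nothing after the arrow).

aba->a; bb->a

  | aaa
  | abbbabb => aababb => aabb => aaa
  | aabaaba => aaaba => aaa
  | aab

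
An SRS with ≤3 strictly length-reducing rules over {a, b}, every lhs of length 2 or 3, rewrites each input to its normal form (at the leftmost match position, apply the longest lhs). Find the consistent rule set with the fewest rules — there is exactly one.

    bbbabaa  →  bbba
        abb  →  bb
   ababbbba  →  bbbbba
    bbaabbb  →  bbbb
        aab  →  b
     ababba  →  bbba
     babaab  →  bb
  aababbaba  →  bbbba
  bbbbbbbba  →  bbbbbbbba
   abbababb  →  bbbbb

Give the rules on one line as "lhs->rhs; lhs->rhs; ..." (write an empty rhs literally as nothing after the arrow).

  | bbbabaa => bbbbaa => bbba
  | abb => bb
  | ababbbba => babbbba => bbbbba
  | bbaabbb => babbb => bbbb

ab->b; baa->a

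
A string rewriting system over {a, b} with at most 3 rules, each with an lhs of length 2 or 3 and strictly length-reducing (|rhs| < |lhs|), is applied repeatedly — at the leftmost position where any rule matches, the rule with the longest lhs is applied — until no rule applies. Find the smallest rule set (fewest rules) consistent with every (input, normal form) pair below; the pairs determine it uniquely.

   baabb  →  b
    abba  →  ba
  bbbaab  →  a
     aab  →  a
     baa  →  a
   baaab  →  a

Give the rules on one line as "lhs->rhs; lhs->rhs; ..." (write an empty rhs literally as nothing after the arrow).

  | baabb => bbbb => abb => aa => b
  | abba => aaa => ba
  | bbbaab => abaab => abbb => aab => bb => a
  | aab => bb => a

aa->b; bb->a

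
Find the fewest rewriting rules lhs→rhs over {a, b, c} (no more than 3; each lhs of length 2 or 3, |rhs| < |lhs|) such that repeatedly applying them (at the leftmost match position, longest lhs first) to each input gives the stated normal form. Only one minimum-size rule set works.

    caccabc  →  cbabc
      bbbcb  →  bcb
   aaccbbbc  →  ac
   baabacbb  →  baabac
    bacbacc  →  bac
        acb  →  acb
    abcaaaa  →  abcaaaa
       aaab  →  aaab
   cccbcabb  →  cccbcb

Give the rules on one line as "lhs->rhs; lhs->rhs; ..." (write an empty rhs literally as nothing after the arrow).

acc->b; bb->; cab->c

  | caccabc => cbabc
  | bbbcb => bcb
  | aaccbbbc => abbbbc => abbc => ac
  | baabacbb => baabac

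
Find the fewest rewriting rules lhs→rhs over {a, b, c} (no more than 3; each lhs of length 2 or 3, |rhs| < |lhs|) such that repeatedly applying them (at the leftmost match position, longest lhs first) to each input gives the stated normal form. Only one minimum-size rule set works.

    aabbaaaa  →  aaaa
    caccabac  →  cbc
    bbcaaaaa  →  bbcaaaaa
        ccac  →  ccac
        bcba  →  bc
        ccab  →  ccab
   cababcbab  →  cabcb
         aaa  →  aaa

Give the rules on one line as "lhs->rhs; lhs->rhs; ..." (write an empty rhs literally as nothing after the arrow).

  | aabbaaaa => aabaaa => aaaa
  | caccabac => cbbabac => cbbac => cbc
  | bbcaaaaa
  | ccac

acc->bb; ba->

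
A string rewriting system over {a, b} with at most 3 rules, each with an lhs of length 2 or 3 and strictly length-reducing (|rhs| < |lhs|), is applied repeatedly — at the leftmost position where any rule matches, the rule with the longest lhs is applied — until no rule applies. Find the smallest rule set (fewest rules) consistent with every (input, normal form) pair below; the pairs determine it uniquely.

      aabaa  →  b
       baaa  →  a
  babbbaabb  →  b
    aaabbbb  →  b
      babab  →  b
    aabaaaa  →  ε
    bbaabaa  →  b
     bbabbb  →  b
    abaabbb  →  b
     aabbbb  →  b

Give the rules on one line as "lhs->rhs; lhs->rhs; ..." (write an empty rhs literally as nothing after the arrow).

  | aabaa => bbaa => aa => b
  | baaa => bba => a
  | babbbaabb => bbbbaabb => bbaabb => aabb => bbb => b
  | aaabbbb => babbbb => bbbbb => bbb => b

aa->b; ab->b; bb->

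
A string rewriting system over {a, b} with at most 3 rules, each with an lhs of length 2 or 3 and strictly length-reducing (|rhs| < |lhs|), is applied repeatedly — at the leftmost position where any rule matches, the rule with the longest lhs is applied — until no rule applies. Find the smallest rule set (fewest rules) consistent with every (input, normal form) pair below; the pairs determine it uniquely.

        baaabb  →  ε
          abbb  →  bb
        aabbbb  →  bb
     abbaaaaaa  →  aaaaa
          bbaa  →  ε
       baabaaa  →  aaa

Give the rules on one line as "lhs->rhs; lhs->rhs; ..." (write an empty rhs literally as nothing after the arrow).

  | baaabb => aabb => ab => ε
  | abbb => bb
  | aabbbb => abbb => bb
  | abbaaaaaa => baaaaaa => aaaaa

ab->; ba->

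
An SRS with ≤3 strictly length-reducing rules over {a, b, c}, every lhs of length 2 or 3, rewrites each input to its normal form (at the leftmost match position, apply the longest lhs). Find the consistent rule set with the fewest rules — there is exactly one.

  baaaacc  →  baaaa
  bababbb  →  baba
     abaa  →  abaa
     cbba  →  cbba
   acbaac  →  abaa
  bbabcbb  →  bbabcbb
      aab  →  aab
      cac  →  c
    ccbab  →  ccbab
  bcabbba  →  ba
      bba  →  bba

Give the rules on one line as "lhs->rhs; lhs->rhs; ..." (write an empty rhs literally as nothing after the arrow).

ac->a; bbb->; ca->

  | baaaacc => baaaac => baaaa
  | bababbb => baba
  | abaa
  | cbba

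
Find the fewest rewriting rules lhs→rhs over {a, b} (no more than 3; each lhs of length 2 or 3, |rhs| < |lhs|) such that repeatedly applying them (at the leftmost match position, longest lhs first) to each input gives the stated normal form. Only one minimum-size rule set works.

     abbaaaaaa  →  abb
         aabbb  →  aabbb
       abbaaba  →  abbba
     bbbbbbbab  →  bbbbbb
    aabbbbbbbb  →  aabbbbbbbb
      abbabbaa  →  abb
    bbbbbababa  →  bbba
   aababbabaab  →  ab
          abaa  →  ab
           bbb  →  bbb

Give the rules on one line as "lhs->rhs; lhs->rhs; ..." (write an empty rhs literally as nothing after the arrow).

  | abbaaaaaa => abbaaaa => abbaa => abb
  | aabbb
  | abbaaba => abbba
  | bbbbbbbab => bbbbbb

aaa->; baa->b; bab->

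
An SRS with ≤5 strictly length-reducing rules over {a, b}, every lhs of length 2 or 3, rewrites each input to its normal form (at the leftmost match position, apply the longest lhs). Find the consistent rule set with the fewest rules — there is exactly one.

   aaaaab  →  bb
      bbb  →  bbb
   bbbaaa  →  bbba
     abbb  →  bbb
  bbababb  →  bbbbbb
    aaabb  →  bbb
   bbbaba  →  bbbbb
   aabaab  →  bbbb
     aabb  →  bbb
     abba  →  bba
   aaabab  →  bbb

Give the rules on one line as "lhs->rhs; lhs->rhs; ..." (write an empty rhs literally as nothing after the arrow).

aa->a; aab->bb; ab->b; aba->bb

  | aaaaab => aaaab => aaab => aab => bb
  | bbb
  | bbbaaa => bbbaa => bbba
  | abbb => bbb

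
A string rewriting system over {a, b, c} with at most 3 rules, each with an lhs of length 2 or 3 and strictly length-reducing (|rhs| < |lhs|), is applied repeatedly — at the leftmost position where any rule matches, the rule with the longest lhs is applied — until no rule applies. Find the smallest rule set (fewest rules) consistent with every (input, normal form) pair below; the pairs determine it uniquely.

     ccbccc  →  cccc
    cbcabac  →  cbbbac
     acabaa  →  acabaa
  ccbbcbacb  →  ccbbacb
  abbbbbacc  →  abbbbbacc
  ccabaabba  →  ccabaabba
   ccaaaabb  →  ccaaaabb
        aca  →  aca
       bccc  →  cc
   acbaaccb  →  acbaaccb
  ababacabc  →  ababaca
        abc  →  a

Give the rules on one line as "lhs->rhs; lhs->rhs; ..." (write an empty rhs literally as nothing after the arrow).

bc->; bca->bb

  | ccbccc => cccc
  | cbcabac => cbbbac
  | acabaa
  | ccbbcbacb => ccbbacb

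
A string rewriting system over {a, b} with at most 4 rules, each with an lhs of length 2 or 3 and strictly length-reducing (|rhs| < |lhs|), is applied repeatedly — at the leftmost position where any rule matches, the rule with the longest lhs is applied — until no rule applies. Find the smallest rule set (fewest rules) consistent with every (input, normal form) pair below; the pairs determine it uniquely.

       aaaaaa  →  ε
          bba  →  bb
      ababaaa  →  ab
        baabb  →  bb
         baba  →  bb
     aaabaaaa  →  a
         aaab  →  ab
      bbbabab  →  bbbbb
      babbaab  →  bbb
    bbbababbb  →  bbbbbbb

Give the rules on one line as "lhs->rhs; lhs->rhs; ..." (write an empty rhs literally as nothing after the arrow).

  | aaaaaa => aaaa => aa => ε
  | bba => bb
  | ababaaa => abbaaa => aba => ab
  | baabb => bb

aa->; ba->b; baa->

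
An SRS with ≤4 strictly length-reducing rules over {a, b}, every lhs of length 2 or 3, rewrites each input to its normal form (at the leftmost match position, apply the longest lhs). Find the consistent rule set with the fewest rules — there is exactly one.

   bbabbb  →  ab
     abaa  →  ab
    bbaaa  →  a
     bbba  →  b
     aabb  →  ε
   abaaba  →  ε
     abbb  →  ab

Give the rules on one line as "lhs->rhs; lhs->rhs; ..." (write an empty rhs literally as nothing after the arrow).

aa->; ba->b; bb->

  | bbabbb => abbb => ab
  | abaa => aba => ab
  | bbaaa => aaa => a
  | bbba => ba => b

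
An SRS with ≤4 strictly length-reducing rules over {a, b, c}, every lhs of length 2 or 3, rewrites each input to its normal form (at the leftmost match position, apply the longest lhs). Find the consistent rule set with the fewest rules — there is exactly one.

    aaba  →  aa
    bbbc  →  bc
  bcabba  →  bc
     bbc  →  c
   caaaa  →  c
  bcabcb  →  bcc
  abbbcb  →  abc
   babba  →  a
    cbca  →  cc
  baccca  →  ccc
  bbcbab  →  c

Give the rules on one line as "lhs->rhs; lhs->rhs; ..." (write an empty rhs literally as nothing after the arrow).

  | aaba => aa
  | bbbc => bc
  | bcabba => bcbba => bcba => bca => bc
  | bbc => c

ba->; bb->; ca->c; cb->c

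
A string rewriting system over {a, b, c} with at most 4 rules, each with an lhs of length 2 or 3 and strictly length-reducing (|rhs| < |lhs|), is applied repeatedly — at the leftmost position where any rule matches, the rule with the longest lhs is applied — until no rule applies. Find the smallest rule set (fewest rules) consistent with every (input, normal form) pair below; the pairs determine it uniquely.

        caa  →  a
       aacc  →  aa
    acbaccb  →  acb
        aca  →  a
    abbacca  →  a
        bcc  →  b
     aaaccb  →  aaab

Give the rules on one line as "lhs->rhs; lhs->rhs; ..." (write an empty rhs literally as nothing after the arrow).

ba->; ca->; cc->

  | caa => a
  | aacc => aa
  | acbaccb => acccb => acb
  | aca => a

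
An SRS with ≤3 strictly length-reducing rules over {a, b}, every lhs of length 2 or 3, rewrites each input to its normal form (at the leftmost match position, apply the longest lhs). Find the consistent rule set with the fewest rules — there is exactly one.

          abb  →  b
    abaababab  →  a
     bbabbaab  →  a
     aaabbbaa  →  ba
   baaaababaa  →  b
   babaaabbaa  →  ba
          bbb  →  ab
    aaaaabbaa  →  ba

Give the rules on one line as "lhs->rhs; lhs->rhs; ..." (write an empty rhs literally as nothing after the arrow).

aa->b; aaa->b; bb->a

  | abb => aa => b
  | abaababab => abbbabab => aababab => bbabab => aabab => bbab => aab => bb => a
  | bbabbaab => aabbaab => bbbaab => abaab => abbb => aab => bb => a
  | aaabbbaa => bbbbaa => abbaa => aaaa => ba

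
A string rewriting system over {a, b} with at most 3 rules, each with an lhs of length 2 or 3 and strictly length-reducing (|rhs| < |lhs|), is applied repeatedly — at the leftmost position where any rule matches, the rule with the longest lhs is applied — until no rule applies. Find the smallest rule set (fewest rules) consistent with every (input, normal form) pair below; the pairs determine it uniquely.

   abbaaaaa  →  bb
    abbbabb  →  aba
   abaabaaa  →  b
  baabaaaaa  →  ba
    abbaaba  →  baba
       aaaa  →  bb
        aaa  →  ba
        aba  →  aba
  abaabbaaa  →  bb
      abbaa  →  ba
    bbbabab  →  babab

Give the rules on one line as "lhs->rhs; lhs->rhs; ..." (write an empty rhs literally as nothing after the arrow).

aa->b; abb->a; bba->ba

  | abbaaaaa => aaaaaa => baaaa => bbaa => baa => bb
  | abbbabb => ababb => aba
  | abaabaaa => abbbaaa => abaaa => abba => aa => b
  | baabaaaaa => bbbaaaaa => bbaaaaa => baaaaa => bbaaa => baaa => bba => ba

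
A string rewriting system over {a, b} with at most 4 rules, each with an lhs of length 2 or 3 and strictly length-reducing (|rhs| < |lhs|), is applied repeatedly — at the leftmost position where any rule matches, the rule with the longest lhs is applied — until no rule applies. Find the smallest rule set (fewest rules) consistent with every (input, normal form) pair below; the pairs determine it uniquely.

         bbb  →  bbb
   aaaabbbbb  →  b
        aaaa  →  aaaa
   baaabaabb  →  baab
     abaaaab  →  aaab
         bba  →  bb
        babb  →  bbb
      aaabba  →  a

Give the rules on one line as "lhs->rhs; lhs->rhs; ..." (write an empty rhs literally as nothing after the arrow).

aba->; abb->b; bab->bb; bba->bb

  | bbb
  | aaaabbbbb => aaabbbb => aabbb => abb => b
  | aaaa
  | baaabaabb => baaabb => baab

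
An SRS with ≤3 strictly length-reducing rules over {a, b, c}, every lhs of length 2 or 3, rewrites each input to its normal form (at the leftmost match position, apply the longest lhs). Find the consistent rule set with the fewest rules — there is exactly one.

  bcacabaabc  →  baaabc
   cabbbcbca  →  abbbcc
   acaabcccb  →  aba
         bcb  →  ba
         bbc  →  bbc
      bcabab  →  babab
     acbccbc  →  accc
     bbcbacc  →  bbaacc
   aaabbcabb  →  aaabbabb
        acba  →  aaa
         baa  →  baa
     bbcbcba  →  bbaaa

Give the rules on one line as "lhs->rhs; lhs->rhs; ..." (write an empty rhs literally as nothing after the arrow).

aca->cc; ca->a; cb->a

  | bcacabaabc => bacabaabc => bccbaabc => bcaaabc => baaabc
  | cabbbcbca => abbbcbca => abbbaca => abbbcc
  | acaabcccb => ccabcccb => cabcccb => abcccb => abcca => abca => aba
  | bcb => ba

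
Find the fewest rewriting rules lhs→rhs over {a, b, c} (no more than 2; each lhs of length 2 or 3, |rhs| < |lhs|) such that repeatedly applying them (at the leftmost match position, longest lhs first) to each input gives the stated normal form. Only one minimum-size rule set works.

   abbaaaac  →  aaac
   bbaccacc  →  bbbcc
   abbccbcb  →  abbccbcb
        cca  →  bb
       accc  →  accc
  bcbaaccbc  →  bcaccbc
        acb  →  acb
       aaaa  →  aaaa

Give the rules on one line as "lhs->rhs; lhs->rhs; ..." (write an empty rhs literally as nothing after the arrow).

ba->; cca->bb

  | abbaaaac => abaaac => aaac
  | bbaccacc => bccacc => bbbcc
  | abbccbcb
  | cca => bb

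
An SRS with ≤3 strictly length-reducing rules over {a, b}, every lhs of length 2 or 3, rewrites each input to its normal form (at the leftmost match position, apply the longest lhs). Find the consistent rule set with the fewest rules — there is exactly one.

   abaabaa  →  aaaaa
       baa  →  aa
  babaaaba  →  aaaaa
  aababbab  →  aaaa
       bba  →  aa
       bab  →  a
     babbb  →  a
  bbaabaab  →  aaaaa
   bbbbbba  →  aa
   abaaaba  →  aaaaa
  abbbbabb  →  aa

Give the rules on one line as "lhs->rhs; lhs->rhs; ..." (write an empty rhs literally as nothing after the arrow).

  | abaabaa => aaabaa => aaaaa
  | baa => aa
  | babaaaba => abaaaba => aaaaba => aaaaa
  | aababbab => aaabbab => aaabab => aaaab => aaaa

ab->a; ba->a; bb->a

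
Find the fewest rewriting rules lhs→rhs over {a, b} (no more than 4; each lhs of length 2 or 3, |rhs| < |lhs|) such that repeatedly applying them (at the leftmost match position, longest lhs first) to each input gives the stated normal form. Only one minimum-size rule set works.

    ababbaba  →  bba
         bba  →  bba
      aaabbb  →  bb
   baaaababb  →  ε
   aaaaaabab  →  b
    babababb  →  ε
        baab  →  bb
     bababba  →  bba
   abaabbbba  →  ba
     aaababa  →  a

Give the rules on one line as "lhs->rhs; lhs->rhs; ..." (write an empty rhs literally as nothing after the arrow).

  | ababbaba => babbaba => baba => bba
  | bba
  | aaabbb => babbb => bb
  | baaaababb => bbaababb => bbababb => bbbabb => abb => ε

aaa->ba; ab->b; abb->; bbb->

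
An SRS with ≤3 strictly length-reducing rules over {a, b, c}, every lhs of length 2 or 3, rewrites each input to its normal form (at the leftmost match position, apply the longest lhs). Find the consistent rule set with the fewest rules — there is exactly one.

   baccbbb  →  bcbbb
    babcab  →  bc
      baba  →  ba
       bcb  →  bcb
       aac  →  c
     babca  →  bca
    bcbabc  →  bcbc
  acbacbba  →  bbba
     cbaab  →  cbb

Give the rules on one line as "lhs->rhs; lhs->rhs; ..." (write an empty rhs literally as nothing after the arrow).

aa->; ab->; ac->

  | baccbbb => bcbbb
  | babcab => bcab => bc
  | baba => ba
  | bcb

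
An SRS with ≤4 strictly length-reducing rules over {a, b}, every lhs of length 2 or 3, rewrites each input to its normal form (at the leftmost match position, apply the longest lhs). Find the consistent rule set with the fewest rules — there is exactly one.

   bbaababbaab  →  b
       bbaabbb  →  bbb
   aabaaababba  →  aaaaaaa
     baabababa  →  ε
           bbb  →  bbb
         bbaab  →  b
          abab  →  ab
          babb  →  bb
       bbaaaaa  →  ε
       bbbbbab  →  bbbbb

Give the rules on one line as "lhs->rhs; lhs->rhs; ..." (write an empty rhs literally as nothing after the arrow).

aab->aa; ba->; baa->ba; bba->b

  | bbaababbaab => bababbaab => babbaab => bbaab => bab => b
  | bbaabbb => babbb => bbb
  | aabaaababba => aaaaababba => aaaaaabba => aaaaaaba => aaaaaaa
  | baabababa => babababa => bababa => baba => ba => ε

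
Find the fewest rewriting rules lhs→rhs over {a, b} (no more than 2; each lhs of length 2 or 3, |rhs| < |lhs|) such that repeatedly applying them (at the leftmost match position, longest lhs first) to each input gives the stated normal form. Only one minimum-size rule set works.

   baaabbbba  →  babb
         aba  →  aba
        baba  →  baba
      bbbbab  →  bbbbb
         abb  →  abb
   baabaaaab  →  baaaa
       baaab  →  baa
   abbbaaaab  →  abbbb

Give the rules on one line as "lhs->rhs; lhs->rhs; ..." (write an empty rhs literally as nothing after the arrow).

  | baaabbbba => baabbba => babba => babb
  | aba
  | baba
  | bbbbab => bbbbb

aab->a; bba->bb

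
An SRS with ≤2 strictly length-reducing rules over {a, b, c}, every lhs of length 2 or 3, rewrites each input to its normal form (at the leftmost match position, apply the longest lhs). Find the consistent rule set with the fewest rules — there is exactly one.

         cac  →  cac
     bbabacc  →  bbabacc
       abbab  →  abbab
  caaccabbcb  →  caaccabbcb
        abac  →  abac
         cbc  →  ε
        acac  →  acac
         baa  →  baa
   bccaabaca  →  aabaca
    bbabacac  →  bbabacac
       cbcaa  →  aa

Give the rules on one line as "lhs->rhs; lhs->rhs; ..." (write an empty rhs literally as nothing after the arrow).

  | cac
  | bbabacc
  | abbab
  | caaccabbcb

bcc->; cbc->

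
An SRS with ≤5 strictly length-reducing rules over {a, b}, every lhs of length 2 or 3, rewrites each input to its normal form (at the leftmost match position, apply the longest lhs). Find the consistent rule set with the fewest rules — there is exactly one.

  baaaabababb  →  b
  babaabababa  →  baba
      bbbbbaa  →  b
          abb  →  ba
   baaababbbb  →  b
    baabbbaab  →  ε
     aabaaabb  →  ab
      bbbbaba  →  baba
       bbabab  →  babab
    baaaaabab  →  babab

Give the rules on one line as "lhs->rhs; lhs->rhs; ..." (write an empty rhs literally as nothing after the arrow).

  | baaaabababb => baabababb => bbababb => bababb => babba => bbaa => baa => b
  | babaabababa => babbababa => bbaababa => baababa => bbaba => baba
  | bbbbbaa => bbbaa => baa => b
  | abb => ba

abb->ba; baa->b; bb->; bba->ba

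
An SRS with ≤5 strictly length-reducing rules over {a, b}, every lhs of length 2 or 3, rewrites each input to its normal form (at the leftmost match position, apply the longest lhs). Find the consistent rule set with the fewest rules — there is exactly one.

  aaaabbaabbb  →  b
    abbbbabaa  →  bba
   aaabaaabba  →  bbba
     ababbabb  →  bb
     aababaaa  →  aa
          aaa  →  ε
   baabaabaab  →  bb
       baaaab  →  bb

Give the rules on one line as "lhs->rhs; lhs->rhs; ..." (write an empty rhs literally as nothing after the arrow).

aaa->; ab->b; aba->; abb->

  | aaaabbaabbb => abbaabbb => aabbb => ab => b
  | abbbbabaa => bbabaa => bba
  | aaabaaabba => baaabba => bbba
  | ababbabb => bbabb => bb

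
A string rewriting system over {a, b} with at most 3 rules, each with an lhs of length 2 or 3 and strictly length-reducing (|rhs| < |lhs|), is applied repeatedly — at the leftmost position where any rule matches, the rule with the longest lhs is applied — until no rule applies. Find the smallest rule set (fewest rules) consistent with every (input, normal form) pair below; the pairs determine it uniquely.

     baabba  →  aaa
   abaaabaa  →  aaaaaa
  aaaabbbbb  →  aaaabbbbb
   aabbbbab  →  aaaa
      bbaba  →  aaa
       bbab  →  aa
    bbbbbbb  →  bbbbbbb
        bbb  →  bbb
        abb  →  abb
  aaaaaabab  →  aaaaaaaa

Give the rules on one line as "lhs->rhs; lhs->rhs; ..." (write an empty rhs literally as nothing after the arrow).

ba->a; bab->aa

  | baabba => aabba => aaba => aaa
  | abaaabaa => aaaabaa => aaaaaa
  | aaaabbbbb
  | aabbbbab => aabbbaa => aabbaa => aabaa => aaaa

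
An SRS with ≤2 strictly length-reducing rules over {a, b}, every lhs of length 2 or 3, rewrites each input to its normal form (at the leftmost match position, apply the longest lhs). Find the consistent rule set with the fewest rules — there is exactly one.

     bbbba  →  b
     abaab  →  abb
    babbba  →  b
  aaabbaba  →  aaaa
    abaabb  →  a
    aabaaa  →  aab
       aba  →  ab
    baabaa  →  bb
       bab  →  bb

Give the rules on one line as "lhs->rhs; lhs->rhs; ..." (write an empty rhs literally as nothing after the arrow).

ba->b; bbb->

  | bbbba => ba => b
  | abaab => abab => abb
  | babbba => bbbba => ba => b
  | aaabbaba => aaabbba => aaaa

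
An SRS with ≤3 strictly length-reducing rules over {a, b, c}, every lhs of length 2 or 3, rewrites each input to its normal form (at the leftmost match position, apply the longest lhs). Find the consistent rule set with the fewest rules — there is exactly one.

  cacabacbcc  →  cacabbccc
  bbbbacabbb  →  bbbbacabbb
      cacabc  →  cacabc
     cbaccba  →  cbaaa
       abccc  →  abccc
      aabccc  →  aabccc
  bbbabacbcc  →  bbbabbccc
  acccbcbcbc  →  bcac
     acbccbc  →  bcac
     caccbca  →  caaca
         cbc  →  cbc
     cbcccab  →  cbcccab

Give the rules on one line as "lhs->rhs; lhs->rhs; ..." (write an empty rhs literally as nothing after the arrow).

acb->bc; ccb->a

  | cacabacbcc => cacabbccc
  | bbbbacabbb
  | cacabc
  | cbaccba => cbaaa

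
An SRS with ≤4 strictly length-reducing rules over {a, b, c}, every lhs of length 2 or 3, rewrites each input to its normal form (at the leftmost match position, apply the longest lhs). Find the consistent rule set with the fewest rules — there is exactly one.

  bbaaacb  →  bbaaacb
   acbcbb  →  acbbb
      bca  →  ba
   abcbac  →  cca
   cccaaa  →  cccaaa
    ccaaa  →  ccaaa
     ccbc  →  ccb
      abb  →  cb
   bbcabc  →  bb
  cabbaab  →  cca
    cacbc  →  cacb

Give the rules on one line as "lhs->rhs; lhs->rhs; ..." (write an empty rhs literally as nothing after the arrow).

ab->c; bac->a; bc->b

  | bbaaacb
  | acbcbb => acbbb
  | bca => ba
  | abcbac => ccbac => cca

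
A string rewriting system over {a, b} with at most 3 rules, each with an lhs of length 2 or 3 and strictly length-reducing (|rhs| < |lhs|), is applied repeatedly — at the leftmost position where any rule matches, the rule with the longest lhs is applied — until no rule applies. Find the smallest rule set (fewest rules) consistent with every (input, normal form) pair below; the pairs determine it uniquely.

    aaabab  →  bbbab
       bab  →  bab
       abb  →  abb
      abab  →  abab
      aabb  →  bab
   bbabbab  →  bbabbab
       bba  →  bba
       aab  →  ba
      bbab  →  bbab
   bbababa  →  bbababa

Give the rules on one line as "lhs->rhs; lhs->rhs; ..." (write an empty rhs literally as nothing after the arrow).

  | aaabab => bbbab
  | bab
  | abb
  | abab

aaa->bb; aab->ba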